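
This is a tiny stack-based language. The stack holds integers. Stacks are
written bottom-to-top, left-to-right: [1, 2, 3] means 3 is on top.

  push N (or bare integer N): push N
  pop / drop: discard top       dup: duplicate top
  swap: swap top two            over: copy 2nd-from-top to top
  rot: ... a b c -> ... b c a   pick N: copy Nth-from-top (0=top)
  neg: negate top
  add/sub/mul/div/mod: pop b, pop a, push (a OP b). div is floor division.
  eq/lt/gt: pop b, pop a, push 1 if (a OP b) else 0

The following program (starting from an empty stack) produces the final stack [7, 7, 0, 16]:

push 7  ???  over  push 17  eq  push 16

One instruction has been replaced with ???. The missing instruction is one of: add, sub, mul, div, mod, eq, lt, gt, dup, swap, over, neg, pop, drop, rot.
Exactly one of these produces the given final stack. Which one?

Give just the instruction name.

Answer: dup

Derivation:
Stack before ???: [7]
Stack after ???:  [7, 7]
The instruction that transforms [7] -> [7, 7] is: dup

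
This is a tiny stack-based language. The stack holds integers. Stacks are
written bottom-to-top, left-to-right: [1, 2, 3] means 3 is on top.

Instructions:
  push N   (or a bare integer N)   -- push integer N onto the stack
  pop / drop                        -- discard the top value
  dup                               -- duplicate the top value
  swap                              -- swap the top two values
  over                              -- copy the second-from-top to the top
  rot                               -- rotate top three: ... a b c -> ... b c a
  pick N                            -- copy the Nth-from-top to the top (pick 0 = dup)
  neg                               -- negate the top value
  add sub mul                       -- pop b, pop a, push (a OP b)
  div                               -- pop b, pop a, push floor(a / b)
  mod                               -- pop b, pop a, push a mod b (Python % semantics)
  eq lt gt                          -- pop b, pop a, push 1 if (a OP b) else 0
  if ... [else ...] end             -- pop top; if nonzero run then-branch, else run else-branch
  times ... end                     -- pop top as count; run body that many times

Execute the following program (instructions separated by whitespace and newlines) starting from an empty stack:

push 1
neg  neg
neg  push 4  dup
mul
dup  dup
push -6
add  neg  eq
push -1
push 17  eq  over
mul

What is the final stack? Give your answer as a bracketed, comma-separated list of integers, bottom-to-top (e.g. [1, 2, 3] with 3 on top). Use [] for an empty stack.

Answer: [-1, 16, 0, 0]

Derivation:
After 'push 1': [1]
After 'neg': [-1]
After 'neg': [1]
After 'neg': [-1]
After 'push 4': [-1, 4]
After 'dup': [-1, 4, 4]
After 'mul': [-1, 16]
After 'dup': [-1, 16, 16]
After 'dup': [-1, 16, 16, 16]
After 'push -6': [-1, 16, 16, 16, -6]
After 'add': [-1, 16, 16, 10]
After 'neg': [-1, 16, 16, -10]
After 'eq': [-1, 16, 0]
After 'push -1': [-1, 16, 0, -1]
After 'push 17': [-1, 16, 0, -1, 17]
After 'eq': [-1, 16, 0, 0]
After 'over': [-1, 16, 0, 0, 0]
After 'mul': [-1, 16, 0, 0]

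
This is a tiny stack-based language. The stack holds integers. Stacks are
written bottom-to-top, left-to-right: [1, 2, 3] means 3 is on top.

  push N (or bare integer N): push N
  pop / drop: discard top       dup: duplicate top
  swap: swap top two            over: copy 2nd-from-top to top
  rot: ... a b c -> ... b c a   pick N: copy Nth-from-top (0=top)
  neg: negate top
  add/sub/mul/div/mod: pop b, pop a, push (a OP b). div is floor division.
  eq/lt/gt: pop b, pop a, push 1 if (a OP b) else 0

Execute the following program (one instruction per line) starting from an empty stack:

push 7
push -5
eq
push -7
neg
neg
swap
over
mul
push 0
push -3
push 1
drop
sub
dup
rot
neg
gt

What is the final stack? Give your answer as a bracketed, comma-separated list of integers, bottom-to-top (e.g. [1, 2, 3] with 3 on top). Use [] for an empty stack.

Answer: [-7, 3, 1]

Derivation:
After 'push 7': [7]
After 'push -5': [7, -5]
After 'eq': [0]
After 'push -7': [0, -7]
After 'neg': [0, 7]
After 'neg': [0, -7]
After 'swap': [-7, 0]
After 'over': [-7, 0, -7]
After 'mul': [-7, 0]
After 'push 0': [-7, 0, 0]
After 'push -3': [-7, 0, 0, -3]
After 'push 1': [-7, 0, 0, -3, 1]
After 'drop': [-7, 0, 0, -3]
After 'sub': [-7, 0, 3]
After 'dup': [-7, 0, 3, 3]
After 'rot': [-7, 3, 3, 0]
After 'neg': [-7, 3, 3, 0]
After 'gt': [-7, 3, 1]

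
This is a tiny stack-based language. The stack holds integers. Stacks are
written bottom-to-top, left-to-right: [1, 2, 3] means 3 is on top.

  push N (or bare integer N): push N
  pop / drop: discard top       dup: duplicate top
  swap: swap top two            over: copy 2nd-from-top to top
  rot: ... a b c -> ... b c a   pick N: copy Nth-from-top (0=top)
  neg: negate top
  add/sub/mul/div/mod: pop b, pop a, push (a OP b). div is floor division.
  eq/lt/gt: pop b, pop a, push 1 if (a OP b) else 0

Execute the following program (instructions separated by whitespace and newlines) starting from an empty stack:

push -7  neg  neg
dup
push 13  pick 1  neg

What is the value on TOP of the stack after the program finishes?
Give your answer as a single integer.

Answer: 7

Derivation:
After 'push -7': [-7]
After 'neg': [7]
After 'neg': [-7]
After 'dup': [-7, -7]
After 'push 13': [-7, -7, 13]
After 'pick 1': [-7, -7, 13, -7]
After 'neg': [-7, -7, 13, 7]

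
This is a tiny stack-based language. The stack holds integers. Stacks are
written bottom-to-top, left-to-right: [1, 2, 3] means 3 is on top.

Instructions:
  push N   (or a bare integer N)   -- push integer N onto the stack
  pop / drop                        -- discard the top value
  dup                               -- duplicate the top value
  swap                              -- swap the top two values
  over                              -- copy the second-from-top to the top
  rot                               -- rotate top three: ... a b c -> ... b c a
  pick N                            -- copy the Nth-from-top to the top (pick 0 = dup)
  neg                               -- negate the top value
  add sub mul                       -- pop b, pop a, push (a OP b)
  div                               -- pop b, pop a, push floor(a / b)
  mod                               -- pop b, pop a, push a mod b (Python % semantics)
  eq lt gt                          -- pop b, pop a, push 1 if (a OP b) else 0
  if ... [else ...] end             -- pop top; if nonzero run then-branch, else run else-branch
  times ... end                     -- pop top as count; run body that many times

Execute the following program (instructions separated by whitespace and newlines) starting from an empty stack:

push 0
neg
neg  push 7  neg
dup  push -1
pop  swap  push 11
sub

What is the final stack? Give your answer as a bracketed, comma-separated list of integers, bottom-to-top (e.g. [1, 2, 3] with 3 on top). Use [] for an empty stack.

After 'push 0': [0]
After 'neg': [0]
After 'neg': [0]
After 'push 7': [0, 7]
After 'neg': [0, -7]
After 'dup': [0, -7, -7]
After 'push -1': [0, -7, -7, -1]
After 'pop': [0, -7, -7]
After 'swap': [0, -7, -7]
After 'push 11': [0, -7, -7, 11]
After 'sub': [0, -7, -18]

Answer: [0, -7, -18]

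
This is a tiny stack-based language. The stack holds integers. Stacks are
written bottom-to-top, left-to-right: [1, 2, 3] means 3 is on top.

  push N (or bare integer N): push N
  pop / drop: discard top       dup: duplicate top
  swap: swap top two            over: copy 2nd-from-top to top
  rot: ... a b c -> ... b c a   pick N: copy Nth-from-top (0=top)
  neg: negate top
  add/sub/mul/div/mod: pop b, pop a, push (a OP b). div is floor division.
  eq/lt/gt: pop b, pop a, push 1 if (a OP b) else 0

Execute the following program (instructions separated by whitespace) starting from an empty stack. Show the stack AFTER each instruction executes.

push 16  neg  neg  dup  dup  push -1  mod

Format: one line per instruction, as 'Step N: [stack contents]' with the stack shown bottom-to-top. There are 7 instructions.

Step 1: [16]
Step 2: [-16]
Step 3: [16]
Step 4: [16, 16]
Step 5: [16, 16, 16]
Step 6: [16, 16, 16, -1]
Step 7: [16, 16, 0]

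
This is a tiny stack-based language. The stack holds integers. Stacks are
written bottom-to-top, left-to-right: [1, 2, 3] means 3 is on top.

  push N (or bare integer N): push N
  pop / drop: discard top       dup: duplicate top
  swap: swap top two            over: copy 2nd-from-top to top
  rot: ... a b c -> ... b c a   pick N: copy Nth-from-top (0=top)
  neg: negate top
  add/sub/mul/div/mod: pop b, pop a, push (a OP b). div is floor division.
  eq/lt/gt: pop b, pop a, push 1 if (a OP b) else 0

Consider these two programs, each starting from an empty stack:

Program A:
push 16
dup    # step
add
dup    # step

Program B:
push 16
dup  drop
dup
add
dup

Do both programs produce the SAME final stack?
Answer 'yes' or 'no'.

Program A trace:
  After 'push 16': [16]
  After 'dup': [16, 16]
  After 'add': [32]
  After 'dup': [32, 32]
Program A final stack: [32, 32]

Program B trace:
  After 'push 16': [16]
  After 'dup': [16, 16]
  After 'drop': [16]
  After 'dup': [16, 16]
  After 'add': [32]
  After 'dup': [32, 32]
Program B final stack: [32, 32]
Same: yes

Answer: yes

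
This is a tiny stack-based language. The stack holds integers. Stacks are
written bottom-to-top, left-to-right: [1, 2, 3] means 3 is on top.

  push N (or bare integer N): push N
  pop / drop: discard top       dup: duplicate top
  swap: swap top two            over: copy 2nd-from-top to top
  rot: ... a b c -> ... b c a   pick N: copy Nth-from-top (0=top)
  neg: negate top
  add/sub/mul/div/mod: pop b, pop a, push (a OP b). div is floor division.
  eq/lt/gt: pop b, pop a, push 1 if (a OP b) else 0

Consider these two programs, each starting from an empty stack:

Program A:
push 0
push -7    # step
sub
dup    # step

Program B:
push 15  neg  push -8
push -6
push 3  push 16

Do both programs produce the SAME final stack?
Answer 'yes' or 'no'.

Answer: no

Derivation:
Program A trace:
  After 'push 0': [0]
  After 'push -7': [0, -7]
  After 'sub': [7]
  After 'dup': [7, 7]
Program A final stack: [7, 7]

Program B trace:
  After 'push 15': [15]
  After 'neg': [-15]
  After 'push -8': [-15, -8]
  After 'push -6': [-15, -8, -6]
  After 'push 3': [-15, -8, -6, 3]
  After 'push 16': [-15, -8, -6, 3, 16]
Program B final stack: [-15, -8, -6, 3, 16]
Same: no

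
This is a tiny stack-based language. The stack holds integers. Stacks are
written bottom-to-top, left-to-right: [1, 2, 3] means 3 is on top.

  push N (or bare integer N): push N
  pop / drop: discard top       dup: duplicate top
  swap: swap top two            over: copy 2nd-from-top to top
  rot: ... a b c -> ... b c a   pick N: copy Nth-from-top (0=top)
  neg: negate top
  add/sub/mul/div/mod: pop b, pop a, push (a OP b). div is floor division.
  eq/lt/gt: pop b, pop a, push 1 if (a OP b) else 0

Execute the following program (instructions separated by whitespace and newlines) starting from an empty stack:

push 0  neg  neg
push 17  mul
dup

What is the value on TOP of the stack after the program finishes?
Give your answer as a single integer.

After 'push 0': [0]
After 'neg': [0]
After 'neg': [0]
After 'push 17': [0, 17]
After 'mul': [0]
After 'dup': [0, 0]

Answer: 0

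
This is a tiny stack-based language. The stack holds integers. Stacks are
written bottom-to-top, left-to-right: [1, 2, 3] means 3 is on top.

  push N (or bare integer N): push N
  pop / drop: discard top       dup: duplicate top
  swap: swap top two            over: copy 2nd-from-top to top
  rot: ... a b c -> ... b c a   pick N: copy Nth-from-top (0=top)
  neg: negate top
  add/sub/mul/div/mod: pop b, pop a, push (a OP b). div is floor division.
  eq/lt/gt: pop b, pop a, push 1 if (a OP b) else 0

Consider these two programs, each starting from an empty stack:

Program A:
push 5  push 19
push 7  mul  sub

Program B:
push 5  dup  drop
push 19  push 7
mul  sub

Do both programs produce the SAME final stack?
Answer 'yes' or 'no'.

Answer: yes

Derivation:
Program A trace:
  After 'push 5': [5]
  After 'push 19': [5, 19]
  After 'push 7': [5, 19, 7]
  After 'mul': [5, 133]
  After 'sub': [-128]
Program A final stack: [-128]

Program B trace:
  After 'push 5': [5]
  After 'dup': [5, 5]
  After 'drop': [5]
  After 'push 19': [5, 19]
  After 'push 7': [5, 19, 7]
  After 'mul': [5, 133]
  After 'sub': [-128]
Program B final stack: [-128]
Same: yes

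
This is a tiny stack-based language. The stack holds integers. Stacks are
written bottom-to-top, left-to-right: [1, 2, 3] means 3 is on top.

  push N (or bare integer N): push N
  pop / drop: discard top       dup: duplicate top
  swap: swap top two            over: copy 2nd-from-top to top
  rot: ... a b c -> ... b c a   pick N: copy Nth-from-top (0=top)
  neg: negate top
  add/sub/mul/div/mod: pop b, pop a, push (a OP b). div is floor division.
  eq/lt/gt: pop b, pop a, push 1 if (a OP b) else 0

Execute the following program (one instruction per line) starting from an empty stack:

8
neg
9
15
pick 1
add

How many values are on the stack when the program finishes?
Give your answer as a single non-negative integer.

After 'push 8': stack = [8] (depth 1)
After 'neg': stack = [-8] (depth 1)
After 'push 9': stack = [-8, 9] (depth 2)
After 'push 15': stack = [-8, 9, 15] (depth 3)
After 'pick 1': stack = [-8, 9, 15, 9] (depth 4)
After 'add': stack = [-8, 9, 24] (depth 3)

Answer: 3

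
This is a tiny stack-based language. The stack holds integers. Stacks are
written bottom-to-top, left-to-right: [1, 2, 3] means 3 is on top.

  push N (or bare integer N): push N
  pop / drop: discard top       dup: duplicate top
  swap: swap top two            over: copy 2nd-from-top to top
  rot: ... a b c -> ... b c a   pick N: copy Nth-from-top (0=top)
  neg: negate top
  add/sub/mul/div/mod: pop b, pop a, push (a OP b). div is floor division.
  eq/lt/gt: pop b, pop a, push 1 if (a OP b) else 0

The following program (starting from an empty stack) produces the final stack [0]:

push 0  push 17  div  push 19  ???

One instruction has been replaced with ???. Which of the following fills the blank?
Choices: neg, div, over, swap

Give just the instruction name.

Stack before ???: [0, 19]
Stack after ???:  [0]
Checking each choice:
  neg: produces [0, -19]
  div: MATCH
  over: produces [0, 19, 0]
  swap: produces [19, 0]


Answer: div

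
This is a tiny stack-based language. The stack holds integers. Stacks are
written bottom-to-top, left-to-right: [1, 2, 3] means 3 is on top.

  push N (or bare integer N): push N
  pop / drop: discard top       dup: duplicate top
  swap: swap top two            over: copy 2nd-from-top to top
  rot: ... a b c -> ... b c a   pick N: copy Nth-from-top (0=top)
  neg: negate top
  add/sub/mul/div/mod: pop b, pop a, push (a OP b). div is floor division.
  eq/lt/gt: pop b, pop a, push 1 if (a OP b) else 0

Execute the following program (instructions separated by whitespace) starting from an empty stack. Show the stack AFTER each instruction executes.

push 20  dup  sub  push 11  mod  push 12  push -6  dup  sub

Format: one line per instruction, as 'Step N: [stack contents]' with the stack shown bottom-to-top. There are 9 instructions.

Step 1: [20]
Step 2: [20, 20]
Step 3: [0]
Step 4: [0, 11]
Step 5: [0]
Step 6: [0, 12]
Step 7: [0, 12, -6]
Step 8: [0, 12, -6, -6]
Step 9: [0, 12, 0]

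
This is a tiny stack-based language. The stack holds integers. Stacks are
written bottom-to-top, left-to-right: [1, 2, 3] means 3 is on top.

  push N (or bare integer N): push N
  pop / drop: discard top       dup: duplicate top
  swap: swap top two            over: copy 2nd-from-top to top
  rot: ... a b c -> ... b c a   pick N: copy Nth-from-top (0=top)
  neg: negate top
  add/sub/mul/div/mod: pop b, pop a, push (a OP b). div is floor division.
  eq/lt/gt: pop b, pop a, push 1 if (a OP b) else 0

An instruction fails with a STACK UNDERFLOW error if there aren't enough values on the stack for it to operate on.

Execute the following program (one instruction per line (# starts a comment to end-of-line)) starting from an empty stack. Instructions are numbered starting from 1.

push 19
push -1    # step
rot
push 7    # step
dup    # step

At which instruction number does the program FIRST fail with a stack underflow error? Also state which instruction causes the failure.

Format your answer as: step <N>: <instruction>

Answer: step 3: rot

Derivation:
Step 1 ('push 19'): stack = [19], depth = 1
Step 2 ('push -1'): stack = [19, -1], depth = 2
Step 3 ('rot'): needs 3 value(s) but depth is 2 — STACK UNDERFLOW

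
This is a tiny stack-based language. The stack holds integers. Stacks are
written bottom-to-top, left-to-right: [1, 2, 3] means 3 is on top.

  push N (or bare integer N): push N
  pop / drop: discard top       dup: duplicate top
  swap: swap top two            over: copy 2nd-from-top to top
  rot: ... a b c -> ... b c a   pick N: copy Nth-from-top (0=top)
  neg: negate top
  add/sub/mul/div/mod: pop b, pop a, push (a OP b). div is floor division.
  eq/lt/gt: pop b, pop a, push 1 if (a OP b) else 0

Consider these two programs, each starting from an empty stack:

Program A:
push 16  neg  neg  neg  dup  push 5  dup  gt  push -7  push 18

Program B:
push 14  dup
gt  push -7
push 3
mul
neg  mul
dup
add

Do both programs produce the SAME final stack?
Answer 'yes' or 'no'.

Answer: no

Derivation:
Program A trace:
  After 'push 16': [16]
  After 'neg': [-16]
  After 'neg': [16]
  After 'neg': [-16]
  After 'dup': [-16, -16]
  After 'push 5': [-16, -16, 5]
  After 'dup': [-16, -16, 5, 5]
  After 'gt': [-16, -16, 0]
  After 'push -7': [-16, -16, 0, -7]
  After 'push 18': [-16, -16, 0, -7, 18]
Program A final stack: [-16, -16, 0, -7, 18]

Program B trace:
  After 'push 14': [14]
  After 'dup': [14, 14]
  After 'gt': [0]
  After 'push -7': [0, -7]
  After 'push 3': [0, -7, 3]
  After 'mul': [0, -21]
  After 'neg': [0, 21]
  After 'mul': [0]
  After 'dup': [0, 0]
  After 'add': [0]
Program B final stack: [0]
Same: no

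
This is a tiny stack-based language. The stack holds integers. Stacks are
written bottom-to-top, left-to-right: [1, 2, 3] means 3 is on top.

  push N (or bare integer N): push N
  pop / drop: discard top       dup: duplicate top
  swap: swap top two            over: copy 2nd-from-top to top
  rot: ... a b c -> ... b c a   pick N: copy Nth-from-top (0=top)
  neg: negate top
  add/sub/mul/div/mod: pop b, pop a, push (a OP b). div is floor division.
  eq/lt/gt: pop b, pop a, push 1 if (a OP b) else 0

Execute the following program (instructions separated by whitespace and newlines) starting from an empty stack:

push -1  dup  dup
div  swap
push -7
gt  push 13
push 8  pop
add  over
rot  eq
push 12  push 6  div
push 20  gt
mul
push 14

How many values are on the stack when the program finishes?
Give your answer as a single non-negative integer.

After 'push -1': stack = [-1] (depth 1)
After 'dup': stack = [-1, -1] (depth 2)
After 'dup': stack = [-1, -1, -1] (depth 3)
After 'div': stack = [-1, 1] (depth 2)
After 'swap': stack = [1, -1] (depth 2)
After 'push -7': stack = [1, -1, -7] (depth 3)
After 'gt': stack = [1, 1] (depth 2)
After 'push 13': stack = [1, 1, 13] (depth 3)
After 'push 8': stack = [1, 1, 13, 8] (depth 4)
After 'pop': stack = [1, 1, 13] (depth 3)
  ...
After 'over': stack = [1, 14, 1] (depth 3)
After 'rot': stack = [14, 1, 1] (depth 3)
After 'eq': stack = [14, 1] (depth 2)
After 'push 12': stack = [14, 1, 12] (depth 3)
After 'push 6': stack = [14, 1, 12, 6] (depth 4)
After 'div': stack = [14, 1, 2] (depth 3)
After 'push 20': stack = [14, 1, 2, 20] (depth 4)
After 'gt': stack = [14, 1, 0] (depth 3)
After 'mul': stack = [14, 0] (depth 2)
After 'push 14': stack = [14, 0, 14] (depth 3)

Answer: 3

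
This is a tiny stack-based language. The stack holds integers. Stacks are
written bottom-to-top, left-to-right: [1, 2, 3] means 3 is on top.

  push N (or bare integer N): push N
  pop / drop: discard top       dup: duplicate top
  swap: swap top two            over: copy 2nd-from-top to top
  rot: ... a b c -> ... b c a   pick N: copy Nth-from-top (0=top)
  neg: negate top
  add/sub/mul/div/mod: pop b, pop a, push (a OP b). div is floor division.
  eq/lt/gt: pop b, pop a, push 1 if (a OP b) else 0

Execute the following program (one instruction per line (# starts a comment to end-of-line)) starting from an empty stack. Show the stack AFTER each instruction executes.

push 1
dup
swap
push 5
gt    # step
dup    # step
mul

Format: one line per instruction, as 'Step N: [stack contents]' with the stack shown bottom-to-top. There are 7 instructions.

Step 1: [1]
Step 2: [1, 1]
Step 3: [1, 1]
Step 4: [1, 1, 5]
Step 5: [1, 0]
Step 6: [1, 0, 0]
Step 7: [1, 0]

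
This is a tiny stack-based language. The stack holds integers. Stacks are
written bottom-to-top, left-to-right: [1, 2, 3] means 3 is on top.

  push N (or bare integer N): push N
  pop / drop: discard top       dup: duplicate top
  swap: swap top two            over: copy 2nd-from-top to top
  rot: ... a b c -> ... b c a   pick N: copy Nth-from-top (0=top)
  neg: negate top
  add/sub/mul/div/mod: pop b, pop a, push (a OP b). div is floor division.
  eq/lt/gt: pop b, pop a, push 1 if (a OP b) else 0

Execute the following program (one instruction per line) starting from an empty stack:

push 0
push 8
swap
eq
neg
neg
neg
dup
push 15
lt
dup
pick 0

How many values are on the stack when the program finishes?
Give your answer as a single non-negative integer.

Answer: 4

Derivation:
After 'push 0': stack = [0] (depth 1)
After 'push 8': stack = [0, 8] (depth 2)
After 'swap': stack = [8, 0] (depth 2)
After 'eq': stack = [0] (depth 1)
After 'neg': stack = [0] (depth 1)
After 'neg': stack = [0] (depth 1)
After 'neg': stack = [0] (depth 1)
After 'dup': stack = [0, 0] (depth 2)
After 'push 15': stack = [0, 0, 15] (depth 3)
After 'lt': stack = [0, 1] (depth 2)
After 'dup': stack = [0, 1, 1] (depth 3)
After 'pick 0': stack = [0, 1, 1, 1] (depth 4)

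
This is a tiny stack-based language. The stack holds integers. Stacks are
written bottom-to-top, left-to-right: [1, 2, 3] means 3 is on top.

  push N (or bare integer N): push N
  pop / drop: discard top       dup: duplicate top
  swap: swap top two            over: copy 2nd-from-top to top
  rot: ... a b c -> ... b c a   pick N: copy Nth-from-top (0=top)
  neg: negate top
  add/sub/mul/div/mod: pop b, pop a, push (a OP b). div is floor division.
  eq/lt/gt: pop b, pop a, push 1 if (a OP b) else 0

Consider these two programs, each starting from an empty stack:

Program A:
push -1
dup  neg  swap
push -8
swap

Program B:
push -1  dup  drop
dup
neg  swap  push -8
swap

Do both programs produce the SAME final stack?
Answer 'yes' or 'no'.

Answer: yes

Derivation:
Program A trace:
  After 'push -1': [-1]
  After 'dup': [-1, -1]
  After 'neg': [-1, 1]
  After 'swap': [1, -1]
  After 'push -8': [1, -1, -8]
  After 'swap': [1, -8, -1]
Program A final stack: [1, -8, -1]

Program B trace:
  After 'push -1': [-1]
  After 'dup': [-1, -1]
  After 'drop': [-1]
  After 'dup': [-1, -1]
  After 'neg': [-1, 1]
  After 'swap': [1, -1]
  After 'push -8': [1, -1, -8]
  After 'swap': [1, -8, -1]
Program B final stack: [1, -8, -1]
Same: yes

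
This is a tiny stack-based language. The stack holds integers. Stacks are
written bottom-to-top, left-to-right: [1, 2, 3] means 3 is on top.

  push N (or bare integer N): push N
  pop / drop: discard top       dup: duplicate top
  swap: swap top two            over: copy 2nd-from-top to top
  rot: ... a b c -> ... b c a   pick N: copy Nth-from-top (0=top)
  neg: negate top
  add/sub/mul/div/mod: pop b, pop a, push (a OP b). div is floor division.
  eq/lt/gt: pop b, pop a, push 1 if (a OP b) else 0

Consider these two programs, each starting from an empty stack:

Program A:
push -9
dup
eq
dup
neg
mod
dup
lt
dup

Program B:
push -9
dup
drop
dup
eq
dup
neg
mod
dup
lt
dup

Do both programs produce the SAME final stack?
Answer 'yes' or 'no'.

Program A trace:
  After 'push -9': [-9]
  After 'dup': [-9, -9]
  After 'eq': [1]
  After 'dup': [1, 1]
  After 'neg': [1, -1]
  After 'mod': [0]
  After 'dup': [0, 0]
  After 'lt': [0]
  After 'dup': [0, 0]
Program A final stack: [0, 0]

Program B trace:
  After 'push -9': [-9]
  After 'dup': [-9, -9]
  After 'drop': [-9]
  After 'dup': [-9, -9]
  After 'eq': [1]
  After 'dup': [1, 1]
  After 'neg': [1, -1]
  After 'mod': [0]
  After 'dup': [0, 0]
  After 'lt': [0]
  After 'dup': [0, 0]
Program B final stack: [0, 0]
Same: yes

Answer: yes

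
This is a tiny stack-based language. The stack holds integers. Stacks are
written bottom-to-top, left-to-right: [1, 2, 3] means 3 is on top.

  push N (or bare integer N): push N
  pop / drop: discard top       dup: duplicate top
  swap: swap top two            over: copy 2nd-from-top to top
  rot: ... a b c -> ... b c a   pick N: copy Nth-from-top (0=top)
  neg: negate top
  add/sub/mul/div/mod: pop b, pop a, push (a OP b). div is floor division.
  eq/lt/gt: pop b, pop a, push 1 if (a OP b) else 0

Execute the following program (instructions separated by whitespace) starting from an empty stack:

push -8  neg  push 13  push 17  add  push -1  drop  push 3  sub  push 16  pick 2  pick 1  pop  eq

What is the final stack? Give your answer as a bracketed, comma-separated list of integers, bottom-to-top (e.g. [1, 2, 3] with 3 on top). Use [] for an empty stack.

After 'push -8': [-8]
After 'neg': [8]
After 'push 13': [8, 13]
After 'push 17': [8, 13, 17]
After 'add': [8, 30]
After 'push -1': [8, 30, -1]
After 'drop': [8, 30]
After 'push 3': [8, 30, 3]
After 'sub': [8, 27]
After 'push 16': [8, 27, 16]
After 'pick 2': [8, 27, 16, 8]
After 'pick 1': [8, 27, 16, 8, 16]
After 'pop': [8, 27, 16, 8]
After 'eq': [8, 27, 0]

Answer: [8, 27, 0]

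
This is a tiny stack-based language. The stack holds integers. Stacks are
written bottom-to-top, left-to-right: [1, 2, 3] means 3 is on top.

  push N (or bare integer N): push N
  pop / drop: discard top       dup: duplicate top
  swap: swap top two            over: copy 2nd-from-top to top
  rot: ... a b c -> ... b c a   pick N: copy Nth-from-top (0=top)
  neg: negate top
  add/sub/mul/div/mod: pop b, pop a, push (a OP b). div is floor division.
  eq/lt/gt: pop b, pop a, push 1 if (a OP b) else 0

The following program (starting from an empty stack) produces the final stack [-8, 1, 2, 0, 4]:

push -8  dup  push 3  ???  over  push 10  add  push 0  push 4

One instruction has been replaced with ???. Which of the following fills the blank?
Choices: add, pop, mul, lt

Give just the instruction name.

Answer: lt

Derivation:
Stack before ???: [-8, -8, 3]
Stack after ???:  [-8, 1]
Checking each choice:
  add: produces [-8, -5, 2, 0, 4]
  pop: produces [-8, -8, 2, 0, 4]
  mul: produces [-8, -24, 2, 0, 4]
  lt: MATCH


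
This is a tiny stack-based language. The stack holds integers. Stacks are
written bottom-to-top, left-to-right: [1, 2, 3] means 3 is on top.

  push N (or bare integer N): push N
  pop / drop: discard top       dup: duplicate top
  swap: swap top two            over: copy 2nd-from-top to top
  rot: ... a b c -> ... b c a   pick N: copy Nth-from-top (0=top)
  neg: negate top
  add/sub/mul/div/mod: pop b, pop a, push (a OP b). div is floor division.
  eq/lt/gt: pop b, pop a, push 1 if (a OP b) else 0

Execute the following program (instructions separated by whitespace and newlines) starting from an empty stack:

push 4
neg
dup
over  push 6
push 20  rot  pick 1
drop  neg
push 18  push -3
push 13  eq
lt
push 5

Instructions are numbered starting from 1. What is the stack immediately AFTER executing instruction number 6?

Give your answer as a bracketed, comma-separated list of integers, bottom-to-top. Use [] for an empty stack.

Step 1 ('push 4'): [4]
Step 2 ('neg'): [-4]
Step 3 ('dup'): [-4, -4]
Step 4 ('over'): [-4, -4, -4]
Step 5 ('push 6'): [-4, -4, -4, 6]
Step 6 ('push 20'): [-4, -4, -4, 6, 20]

Answer: [-4, -4, -4, 6, 20]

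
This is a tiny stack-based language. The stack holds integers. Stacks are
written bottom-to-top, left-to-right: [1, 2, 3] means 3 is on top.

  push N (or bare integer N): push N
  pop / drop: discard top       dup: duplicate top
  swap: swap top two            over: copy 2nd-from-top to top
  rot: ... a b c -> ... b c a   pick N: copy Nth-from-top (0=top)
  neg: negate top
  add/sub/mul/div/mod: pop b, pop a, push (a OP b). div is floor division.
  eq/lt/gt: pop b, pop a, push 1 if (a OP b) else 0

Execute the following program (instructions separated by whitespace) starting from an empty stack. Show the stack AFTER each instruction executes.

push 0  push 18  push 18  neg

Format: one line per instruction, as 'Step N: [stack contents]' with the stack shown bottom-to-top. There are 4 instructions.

Step 1: [0]
Step 2: [0, 18]
Step 3: [0, 18, 18]
Step 4: [0, 18, -18]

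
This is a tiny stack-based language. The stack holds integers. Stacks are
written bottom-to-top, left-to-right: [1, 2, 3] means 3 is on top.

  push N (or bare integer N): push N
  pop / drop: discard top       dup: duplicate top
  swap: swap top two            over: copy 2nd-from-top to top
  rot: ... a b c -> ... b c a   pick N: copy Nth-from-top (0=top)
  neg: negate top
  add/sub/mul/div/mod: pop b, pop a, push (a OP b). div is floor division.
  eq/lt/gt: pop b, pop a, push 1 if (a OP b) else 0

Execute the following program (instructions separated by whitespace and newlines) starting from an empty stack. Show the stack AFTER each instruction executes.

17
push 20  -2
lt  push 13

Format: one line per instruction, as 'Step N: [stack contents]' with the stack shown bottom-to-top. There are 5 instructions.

Step 1: [17]
Step 2: [17, 20]
Step 3: [17, 20, -2]
Step 4: [17, 0]
Step 5: [17, 0, 13]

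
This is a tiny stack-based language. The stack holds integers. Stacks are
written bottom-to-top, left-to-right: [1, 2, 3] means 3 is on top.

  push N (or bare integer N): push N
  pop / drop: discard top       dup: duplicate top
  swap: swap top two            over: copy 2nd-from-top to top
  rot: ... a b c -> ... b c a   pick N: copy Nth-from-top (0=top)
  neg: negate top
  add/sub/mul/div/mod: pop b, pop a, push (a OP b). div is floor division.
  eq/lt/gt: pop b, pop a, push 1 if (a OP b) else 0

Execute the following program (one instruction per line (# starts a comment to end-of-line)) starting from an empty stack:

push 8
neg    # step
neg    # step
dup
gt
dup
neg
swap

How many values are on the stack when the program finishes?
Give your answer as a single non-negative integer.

After 'push 8': stack = [8] (depth 1)
After 'neg': stack = [-8] (depth 1)
After 'neg': stack = [8] (depth 1)
After 'dup': stack = [8, 8] (depth 2)
After 'gt': stack = [0] (depth 1)
After 'dup': stack = [0, 0] (depth 2)
After 'neg': stack = [0, 0] (depth 2)
After 'swap': stack = [0, 0] (depth 2)

Answer: 2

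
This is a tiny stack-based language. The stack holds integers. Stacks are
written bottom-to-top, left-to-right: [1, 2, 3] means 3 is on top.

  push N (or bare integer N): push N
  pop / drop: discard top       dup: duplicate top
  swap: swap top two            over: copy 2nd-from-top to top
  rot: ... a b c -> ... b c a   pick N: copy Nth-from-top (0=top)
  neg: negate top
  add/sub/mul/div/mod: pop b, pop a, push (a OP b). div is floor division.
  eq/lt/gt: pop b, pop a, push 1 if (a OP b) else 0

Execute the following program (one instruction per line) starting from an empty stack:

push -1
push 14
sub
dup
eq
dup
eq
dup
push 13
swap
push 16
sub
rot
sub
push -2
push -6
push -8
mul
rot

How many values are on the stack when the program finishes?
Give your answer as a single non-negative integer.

After 'push -1': stack = [-1] (depth 1)
After 'push 14': stack = [-1, 14] (depth 2)
After 'sub': stack = [-15] (depth 1)
After 'dup': stack = [-15, -15] (depth 2)
After 'eq': stack = [1] (depth 1)
After 'dup': stack = [1, 1] (depth 2)
After 'eq': stack = [1] (depth 1)
After 'dup': stack = [1, 1] (depth 2)
After 'push 13': stack = [1, 1, 13] (depth 3)
After 'swap': stack = [1, 13, 1] (depth 3)
After 'push 16': stack = [1, 13, 1, 16] (depth 4)
After 'sub': stack = [1, 13, -15] (depth 3)
After 'rot': stack = [13, -15, 1] (depth 3)
After 'sub': stack = [13, -16] (depth 2)
After 'push -2': stack = [13, -16, -2] (depth 3)
After 'push -6': stack = [13, -16, -2, -6] (depth 4)
After 'push -8': stack = [13, -16, -2, -6, -8] (depth 5)
After 'mul': stack = [13, -16, -2, 48] (depth 4)
After 'rot': stack = [13, -2, 48, -16] (depth 4)

Answer: 4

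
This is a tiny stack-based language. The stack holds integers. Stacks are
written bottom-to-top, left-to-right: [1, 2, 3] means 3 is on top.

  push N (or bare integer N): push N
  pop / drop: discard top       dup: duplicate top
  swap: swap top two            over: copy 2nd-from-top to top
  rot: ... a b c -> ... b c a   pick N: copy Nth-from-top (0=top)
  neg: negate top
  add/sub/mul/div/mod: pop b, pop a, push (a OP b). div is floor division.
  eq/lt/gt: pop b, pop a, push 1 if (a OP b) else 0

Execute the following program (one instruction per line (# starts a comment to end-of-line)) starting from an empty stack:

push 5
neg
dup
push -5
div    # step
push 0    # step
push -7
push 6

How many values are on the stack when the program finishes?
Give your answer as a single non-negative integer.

Answer: 5

Derivation:
After 'push 5': stack = [5] (depth 1)
After 'neg': stack = [-5] (depth 1)
After 'dup': stack = [-5, -5] (depth 2)
After 'push -5': stack = [-5, -5, -5] (depth 3)
After 'div': stack = [-5, 1] (depth 2)
After 'push 0': stack = [-5, 1, 0] (depth 3)
After 'push -7': stack = [-5, 1, 0, -7] (depth 4)
After 'push 6': stack = [-5, 1, 0, -7, 6] (depth 5)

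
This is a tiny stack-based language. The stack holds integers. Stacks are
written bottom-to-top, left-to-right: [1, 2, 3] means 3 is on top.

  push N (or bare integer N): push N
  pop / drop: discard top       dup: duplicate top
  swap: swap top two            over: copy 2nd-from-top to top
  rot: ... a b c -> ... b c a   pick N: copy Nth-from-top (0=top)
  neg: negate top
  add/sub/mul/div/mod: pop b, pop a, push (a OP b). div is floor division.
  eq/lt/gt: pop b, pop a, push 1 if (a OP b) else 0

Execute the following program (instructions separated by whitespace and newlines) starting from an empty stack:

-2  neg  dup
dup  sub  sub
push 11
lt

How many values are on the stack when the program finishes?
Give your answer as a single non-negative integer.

After 'push -2': stack = [-2] (depth 1)
After 'neg': stack = [2] (depth 1)
After 'dup': stack = [2, 2] (depth 2)
After 'dup': stack = [2, 2, 2] (depth 3)
After 'sub': stack = [2, 0] (depth 2)
After 'sub': stack = [2] (depth 1)
After 'push 11': stack = [2, 11] (depth 2)
After 'lt': stack = [1] (depth 1)

Answer: 1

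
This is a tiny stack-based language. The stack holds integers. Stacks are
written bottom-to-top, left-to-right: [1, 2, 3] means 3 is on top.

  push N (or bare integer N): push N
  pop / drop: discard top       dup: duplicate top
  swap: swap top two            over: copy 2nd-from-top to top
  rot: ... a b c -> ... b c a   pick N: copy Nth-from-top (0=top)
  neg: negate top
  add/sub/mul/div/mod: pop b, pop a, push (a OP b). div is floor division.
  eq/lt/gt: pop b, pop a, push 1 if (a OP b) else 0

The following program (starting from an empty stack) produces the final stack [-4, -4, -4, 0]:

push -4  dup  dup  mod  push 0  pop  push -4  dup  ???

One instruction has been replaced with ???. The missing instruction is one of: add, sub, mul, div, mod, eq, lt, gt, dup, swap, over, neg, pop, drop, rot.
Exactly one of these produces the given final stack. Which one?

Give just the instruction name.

Answer: rot

Derivation:
Stack before ???: [-4, 0, -4, -4]
Stack after ???:  [-4, -4, -4, 0]
The instruction that transforms [-4, 0, -4, -4] -> [-4, -4, -4, 0] is: rot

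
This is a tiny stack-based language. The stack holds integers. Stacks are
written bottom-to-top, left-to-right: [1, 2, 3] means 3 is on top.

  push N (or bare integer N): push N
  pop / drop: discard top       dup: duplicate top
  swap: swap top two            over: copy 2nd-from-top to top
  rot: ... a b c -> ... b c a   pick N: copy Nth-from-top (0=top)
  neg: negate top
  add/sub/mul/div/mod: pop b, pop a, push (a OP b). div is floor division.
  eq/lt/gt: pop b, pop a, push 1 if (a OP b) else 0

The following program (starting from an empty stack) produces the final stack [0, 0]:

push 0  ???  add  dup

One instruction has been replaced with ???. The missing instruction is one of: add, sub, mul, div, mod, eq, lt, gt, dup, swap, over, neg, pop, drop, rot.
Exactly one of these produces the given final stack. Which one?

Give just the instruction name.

Answer: dup

Derivation:
Stack before ???: [0]
Stack after ???:  [0, 0]
The instruction that transforms [0] -> [0, 0] is: dup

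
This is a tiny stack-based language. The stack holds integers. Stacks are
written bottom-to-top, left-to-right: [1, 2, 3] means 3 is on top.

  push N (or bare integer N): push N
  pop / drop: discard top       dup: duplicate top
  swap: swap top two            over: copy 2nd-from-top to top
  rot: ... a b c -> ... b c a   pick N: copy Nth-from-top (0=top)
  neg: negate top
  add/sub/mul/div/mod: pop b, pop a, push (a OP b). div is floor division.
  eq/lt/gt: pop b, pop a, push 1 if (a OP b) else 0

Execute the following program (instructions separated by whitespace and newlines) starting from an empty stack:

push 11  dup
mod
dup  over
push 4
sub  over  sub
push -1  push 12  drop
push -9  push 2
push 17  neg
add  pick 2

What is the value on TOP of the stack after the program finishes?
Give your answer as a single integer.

Answer: -1

Derivation:
After 'push 11': [11]
After 'dup': [11, 11]
After 'mod': [0]
After 'dup': [0, 0]
After 'over': [0, 0, 0]
After 'push 4': [0, 0, 0, 4]
After 'sub': [0, 0, -4]
After 'over': [0, 0, -4, 0]
After 'sub': [0, 0, -4]
After 'push -1': [0, 0, -4, -1]
After 'push 12': [0, 0, -4, -1, 12]
After 'drop': [0, 0, -4, -1]
After 'push -9': [0, 0, -4, -1, -9]
After 'push 2': [0, 0, -4, -1, -9, 2]
After 'push 17': [0, 0, -4, -1, -9, 2, 17]
After 'neg': [0, 0, -4, -1, -9, 2, -17]
After 'add': [0, 0, -4, -1, -9, -15]
After 'pick 2': [0, 0, -4, -1, -9, -15, -1]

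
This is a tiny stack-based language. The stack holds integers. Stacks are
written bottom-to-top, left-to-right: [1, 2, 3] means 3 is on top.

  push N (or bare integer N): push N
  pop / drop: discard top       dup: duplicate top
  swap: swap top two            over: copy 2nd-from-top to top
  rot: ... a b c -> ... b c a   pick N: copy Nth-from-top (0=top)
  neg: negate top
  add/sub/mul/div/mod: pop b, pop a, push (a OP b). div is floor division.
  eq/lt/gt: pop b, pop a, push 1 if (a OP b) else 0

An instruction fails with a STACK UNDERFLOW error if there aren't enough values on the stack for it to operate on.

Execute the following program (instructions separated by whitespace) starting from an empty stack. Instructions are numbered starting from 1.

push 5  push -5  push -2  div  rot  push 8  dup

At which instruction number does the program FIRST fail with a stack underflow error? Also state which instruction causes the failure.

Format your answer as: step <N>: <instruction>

Step 1 ('push 5'): stack = [5], depth = 1
Step 2 ('push -5'): stack = [5, -5], depth = 2
Step 3 ('push -2'): stack = [5, -5, -2], depth = 3
Step 4 ('div'): stack = [5, 2], depth = 2
Step 5 ('rot'): needs 3 value(s) but depth is 2 — STACK UNDERFLOW

Answer: step 5: rot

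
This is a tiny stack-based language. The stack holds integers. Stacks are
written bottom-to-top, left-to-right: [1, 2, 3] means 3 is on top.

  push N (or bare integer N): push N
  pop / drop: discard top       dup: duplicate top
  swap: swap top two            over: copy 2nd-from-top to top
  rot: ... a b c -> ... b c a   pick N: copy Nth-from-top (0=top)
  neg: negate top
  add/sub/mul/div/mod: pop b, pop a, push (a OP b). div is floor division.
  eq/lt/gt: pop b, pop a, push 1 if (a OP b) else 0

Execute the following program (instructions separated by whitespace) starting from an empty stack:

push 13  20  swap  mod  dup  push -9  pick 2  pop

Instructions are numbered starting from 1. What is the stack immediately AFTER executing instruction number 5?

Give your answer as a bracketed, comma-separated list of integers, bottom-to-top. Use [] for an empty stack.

Answer: [7, 7]

Derivation:
Step 1 ('push 13'): [13]
Step 2 ('20'): [13, 20]
Step 3 ('swap'): [20, 13]
Step 4 ('mod'): [7]
Step 5 ('dup'): [7, 7]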